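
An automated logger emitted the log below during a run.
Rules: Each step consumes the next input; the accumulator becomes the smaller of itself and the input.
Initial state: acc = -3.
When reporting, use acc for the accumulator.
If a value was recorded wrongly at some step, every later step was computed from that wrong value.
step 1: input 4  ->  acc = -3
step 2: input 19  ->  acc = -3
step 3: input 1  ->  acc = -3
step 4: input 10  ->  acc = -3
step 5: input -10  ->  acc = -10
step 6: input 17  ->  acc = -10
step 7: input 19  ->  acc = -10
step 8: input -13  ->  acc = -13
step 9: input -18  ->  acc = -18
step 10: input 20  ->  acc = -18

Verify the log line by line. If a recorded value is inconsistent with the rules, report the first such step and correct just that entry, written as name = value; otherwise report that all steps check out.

no error

Recomputing the run from the initial state:
step 1: acc = -3
step 2: acc = -3
step 3: acc = -3
step 4: acc = -3
step 5: acc = -10
step 6: acc = -10
step 7: acc = -10
step 8: acc = -13
step 9: acc = -18
step 10: acc = -18
This matches the log at every step.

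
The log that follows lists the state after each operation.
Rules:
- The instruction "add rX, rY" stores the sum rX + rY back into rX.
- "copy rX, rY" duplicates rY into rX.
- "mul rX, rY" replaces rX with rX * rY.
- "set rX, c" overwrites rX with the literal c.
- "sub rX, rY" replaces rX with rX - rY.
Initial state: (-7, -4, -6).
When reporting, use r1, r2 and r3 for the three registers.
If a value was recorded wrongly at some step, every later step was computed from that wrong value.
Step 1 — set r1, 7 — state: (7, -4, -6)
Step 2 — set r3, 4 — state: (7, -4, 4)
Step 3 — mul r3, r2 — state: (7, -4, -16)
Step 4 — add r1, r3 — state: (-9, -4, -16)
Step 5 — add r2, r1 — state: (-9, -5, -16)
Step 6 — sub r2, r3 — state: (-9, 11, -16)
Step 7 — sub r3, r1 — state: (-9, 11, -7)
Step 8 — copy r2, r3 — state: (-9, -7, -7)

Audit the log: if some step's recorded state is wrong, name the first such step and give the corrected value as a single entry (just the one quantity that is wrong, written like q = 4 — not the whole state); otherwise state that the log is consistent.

Recomputing the run from the initial state:
step 1: r1 = 7, r2 = -4, r3 = -6
step 2: r1 = 7, r2 = -4, r3 = 4
step 3: r1 = 7, r2 = -4, r3 = -16
step 4: r1 = -9, r2 = -4, r3 = -16
step 5: r1 = -9, r2 = -13, r3 = -16
step 6: r1 = -9, r2 = 3, r3 = -16
step 7: r1 = -9, r2 = 3, r3 = -7
step 8: r1 = -9, r2 = -7, r3 = -7
The first disagreement with the log is at step 5, where the value should be r2 = -13.

step 5, r2 = -13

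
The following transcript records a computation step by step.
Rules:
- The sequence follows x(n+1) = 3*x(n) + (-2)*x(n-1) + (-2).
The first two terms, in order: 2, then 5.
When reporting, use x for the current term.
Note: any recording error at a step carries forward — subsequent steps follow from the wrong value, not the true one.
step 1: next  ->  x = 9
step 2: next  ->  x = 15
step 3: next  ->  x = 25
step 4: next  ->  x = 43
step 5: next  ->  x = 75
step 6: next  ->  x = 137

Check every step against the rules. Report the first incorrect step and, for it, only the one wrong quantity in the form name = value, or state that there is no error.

Recomputing the run from the initial state:
step 1: x = 9
step 2: x = 15
step 3: x = 25
step 4: x = 43
step 5: x = 77
step 6: x = 143
The first disagreement with the transcript is at step 5, where the value should be x = 77.

step 5, x = 77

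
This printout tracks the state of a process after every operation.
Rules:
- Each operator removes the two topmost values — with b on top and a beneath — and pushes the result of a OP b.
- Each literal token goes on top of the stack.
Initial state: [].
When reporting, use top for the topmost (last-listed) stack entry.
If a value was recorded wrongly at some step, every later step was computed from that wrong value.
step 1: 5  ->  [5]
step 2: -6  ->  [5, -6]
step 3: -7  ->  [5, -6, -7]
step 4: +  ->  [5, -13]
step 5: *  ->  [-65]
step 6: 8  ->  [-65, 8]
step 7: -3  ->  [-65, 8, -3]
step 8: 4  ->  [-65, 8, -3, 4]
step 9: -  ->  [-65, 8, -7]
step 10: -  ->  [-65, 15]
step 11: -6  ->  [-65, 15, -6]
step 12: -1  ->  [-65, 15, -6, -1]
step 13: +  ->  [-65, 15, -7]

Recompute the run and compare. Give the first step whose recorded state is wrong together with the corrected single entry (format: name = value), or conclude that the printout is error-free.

no error

step 1: push 5: top = 5 -> same as recorded
step 2: push -6: top = -6 -> verified
step 3: push -7: top = -7 -> exactly as logged
step 4: -6 + -7 = -13 -> exactly as logged
step 5: 5 * -13 = -65 -> agrees with the printout
step 6: push 8: top = 8 -> consistent with the printout
step 7: push -3: top = -3 -> no discrepancy
step 8: push 4: top = 4 -> no discrepancy
step 9: -3 - 4 = -7 -> no discrepancy
step 10: 8 - -7 = 15 -> matches
step 11: push -6: top = -6 -> agrees with the printout
step 12: push -1: top = -1 -> no discrepancy
step 13: -6 + -1 = -7 -> in agreement
All entries verified; no error found.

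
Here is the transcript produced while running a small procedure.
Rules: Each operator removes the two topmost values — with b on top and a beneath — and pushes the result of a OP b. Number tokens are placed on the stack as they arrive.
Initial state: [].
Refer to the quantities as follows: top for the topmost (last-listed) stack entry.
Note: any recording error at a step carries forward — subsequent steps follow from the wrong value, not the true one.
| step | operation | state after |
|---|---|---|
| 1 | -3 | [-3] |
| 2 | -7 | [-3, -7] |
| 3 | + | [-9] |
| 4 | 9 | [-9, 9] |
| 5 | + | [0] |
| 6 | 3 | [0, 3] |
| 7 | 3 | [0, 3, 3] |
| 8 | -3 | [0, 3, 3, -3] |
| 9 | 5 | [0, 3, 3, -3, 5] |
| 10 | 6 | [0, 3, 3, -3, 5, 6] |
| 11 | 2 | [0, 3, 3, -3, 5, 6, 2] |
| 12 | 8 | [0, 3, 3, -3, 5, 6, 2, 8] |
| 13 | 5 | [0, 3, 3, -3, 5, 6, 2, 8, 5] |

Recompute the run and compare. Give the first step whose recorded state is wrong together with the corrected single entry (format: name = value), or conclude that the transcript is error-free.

step 1: push -3: top = -3 -> verified
step 2: push -7: top = -7 -> checks out
step 3: -3 + -7 = -10 -> the transcript has a different value
Step 3 is the first one off; corrected, top = -10.

step 3, top = -10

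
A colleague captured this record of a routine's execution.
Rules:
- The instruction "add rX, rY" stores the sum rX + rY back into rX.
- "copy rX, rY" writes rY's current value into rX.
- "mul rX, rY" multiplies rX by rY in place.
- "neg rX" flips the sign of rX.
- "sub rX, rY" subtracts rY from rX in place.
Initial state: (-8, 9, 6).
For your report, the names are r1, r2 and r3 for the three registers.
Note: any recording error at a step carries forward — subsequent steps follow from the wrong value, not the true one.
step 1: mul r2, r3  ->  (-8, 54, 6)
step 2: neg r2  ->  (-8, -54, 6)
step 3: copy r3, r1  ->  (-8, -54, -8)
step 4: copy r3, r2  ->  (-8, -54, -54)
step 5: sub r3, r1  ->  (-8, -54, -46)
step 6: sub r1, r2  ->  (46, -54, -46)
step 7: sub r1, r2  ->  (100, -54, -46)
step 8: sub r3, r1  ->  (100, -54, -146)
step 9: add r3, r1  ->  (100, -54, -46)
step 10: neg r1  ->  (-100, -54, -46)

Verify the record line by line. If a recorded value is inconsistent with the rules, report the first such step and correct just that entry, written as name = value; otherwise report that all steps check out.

no error

1. r2 = 9 * 6 = 54 (in agreement)
2. r2 = -(54) = -54 (consistent with the record)
3. r3 = -8 (verified)
4. r3 = -54 (checks out)
5. r3 = -54 - -8 = -46 (no discrepancy)
6. r1 = -8 - -54 = 46 (exactly as logged)
7. r1 = 46 - -54 = 100 (agrees with the record)
8. r3 = -46 - 100 = -146 (confirmed correct)
9. r3 = -146 + 100 = -46 (in agreement)
10. r1 = -(100) = -100 (checks out)
Each recorded entry agrees with the recomputation.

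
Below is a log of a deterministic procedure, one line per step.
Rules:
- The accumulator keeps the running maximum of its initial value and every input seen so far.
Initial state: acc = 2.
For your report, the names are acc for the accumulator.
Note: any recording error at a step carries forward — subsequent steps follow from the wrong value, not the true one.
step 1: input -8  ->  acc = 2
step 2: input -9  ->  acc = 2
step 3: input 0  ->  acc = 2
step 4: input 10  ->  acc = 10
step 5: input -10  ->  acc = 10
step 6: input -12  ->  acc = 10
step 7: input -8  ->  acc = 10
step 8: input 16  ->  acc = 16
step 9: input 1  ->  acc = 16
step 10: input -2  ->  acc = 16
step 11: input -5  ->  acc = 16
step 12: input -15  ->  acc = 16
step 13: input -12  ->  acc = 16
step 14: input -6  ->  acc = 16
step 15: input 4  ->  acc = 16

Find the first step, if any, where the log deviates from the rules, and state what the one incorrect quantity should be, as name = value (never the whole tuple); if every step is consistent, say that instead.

step 1: acc = max(2, -8) = 2 -> consistent with the log
step 2: acc = max(2, -9) = 2 -> same as recorded
step 3: acc = max(2, 0) = 2 -> matches
step 4: acc = max(2, 10) = 10 -> agrees with the log
step 5: acc = max(10, -10) = 10 -> agrees with the log
step 6: acc = max(10, -12) = 10 -> exactly as logged
step 7: acc = max(10, -8) = 10 -> same as recorded
step 8: acc = max(10, 16) = 16 -> no discrepancy
step 9: acc = max(16, 1) = 16 -> agrees with the log
step 10: acc = max(16, -2) = 16 -> consistent with the log
step 11: acc = max(16, -5) = 16 -> no discrepancy
step 12: acc = max(16, -15) = 16 -> consistent with the log
step 13: acc = max(16, -12) = 16 -> in agreement
step 14: acc = max(16, -6) = 16 -> confirmed correct
step 15: acc = max(16, 4) = 16 -> exactly as logged
The whole run recomputes cleanly — no discrepancies.

no error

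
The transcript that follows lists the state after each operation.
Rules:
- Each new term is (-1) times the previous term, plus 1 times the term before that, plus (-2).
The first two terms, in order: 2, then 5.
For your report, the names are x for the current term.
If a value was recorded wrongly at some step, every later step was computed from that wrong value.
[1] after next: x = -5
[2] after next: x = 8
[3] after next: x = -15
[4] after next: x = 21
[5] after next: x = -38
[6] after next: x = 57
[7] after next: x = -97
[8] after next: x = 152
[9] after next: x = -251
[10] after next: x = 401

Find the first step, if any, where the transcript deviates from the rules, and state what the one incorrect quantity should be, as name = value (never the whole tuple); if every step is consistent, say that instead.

step 1: x = -1*(5) + (1)*(2) + (-2) = -5 -> agrees with the transcript
step 2: x = -1*(-5) + (1)*(5) + (-2) = 8 -> same as recorded
step 3: x = -1*(8) + (1)*(-5) + (-2) = -15 -> exactly as logged
step 4: x = -1*(-15) + (1)*(8) + (-2) = 21 -> in agreement
step 5: x = -1*(21) + (1)*(-15) + (-2) = -38 -> exactly as logged
step 6: x = -1*(-38) + (1)*(21) + (-2) = 57 -> exactly as logged
step 7: x = -1*(57) + (1)*(-38) + (-2) = -97 -> no discrepancy
step 8: x = -1*(-97) + (1)*(57) + (-2) = 152 -> matches
step 9: x = -1*(152) + (1)*(-97) + (-2) = -251 -> agrees with the transcript
step 10: x = -1*(-251) + (1)*(152) + (-2) = 401 -> checks out
All steps check out; nothing to correct.

no error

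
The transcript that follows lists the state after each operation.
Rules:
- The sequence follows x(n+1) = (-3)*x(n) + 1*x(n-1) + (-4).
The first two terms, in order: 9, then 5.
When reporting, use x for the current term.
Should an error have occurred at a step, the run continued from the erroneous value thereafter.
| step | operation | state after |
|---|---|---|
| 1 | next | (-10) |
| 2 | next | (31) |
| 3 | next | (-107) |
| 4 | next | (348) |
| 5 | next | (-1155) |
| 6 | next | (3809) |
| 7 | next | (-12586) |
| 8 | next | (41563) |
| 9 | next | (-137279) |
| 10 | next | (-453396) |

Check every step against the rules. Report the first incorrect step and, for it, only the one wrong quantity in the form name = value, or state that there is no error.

step 10, x = 453396

Recomputing the run from the initial state:
step 1: x = -10
step 2: x = 31
step 3: x = -107
step 4: x = 348
step 5: x = -1155
step 6: x = 3809
step 7: x = -12586
step 8: x = 41563
step 9: x = -137279
step 10: x = 453396
The first disagreement with the transcript is at step 10, where the value should be x = 453396.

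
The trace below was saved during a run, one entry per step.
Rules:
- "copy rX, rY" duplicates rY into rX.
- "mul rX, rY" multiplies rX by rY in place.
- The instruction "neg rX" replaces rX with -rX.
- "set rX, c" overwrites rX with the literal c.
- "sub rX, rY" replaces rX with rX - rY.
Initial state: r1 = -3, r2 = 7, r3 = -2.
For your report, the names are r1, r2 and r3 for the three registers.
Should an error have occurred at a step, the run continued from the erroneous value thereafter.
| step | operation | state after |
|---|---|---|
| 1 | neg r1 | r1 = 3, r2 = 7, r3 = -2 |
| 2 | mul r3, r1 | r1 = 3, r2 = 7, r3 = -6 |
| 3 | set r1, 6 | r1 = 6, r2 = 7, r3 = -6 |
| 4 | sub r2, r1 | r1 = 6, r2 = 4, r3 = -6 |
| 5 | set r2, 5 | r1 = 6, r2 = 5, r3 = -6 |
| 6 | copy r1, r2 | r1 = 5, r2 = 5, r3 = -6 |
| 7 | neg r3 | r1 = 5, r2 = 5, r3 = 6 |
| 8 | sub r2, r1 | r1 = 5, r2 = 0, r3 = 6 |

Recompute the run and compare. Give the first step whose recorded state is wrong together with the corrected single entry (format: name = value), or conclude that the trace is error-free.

step 4, r2 = 1

Recomputing the run from the initial state:
step 1: r1 = 3, r2 = 7, r3 = -2
step 2: r1 = 3, r2 = 7, r3 = -6
step 3: r1 = 6, r2 = 7, r3 = -6
step 4: r1 = 6, r2 = 1, r3 = -6
step 5: r1 = 6, r2 = 5, r3 = -6
step 6: r1 = 5, r2 = 5, r3 = -6
step 7: r1 = 5, r2 = 5, r3 = 6
step 8: r1 = 5, r2 = 0, r3 = 6
The first disagreement with the trace is at step 4, where the value should be r2 = 1.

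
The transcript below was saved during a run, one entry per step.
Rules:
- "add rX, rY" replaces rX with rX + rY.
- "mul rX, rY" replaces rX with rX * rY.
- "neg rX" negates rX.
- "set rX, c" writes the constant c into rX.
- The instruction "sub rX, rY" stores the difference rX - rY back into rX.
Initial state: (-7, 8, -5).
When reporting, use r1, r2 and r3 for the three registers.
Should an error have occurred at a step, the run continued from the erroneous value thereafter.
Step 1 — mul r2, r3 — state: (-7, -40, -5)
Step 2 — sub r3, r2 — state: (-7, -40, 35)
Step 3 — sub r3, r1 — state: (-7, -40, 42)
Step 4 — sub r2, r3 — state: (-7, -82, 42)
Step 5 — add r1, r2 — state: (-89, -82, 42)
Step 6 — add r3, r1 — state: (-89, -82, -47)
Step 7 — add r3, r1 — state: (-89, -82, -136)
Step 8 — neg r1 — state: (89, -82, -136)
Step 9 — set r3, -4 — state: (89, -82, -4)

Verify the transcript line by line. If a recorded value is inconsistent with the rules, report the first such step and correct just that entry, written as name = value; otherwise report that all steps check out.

Step 1: r2 = 8 * -5 = -40 — no discrepancy.
Step 2: r3 = -5 - -40 = 35 — agrees with the transcript.
Step 3: r3 = 35 - -7 = 42 — verified.
Step 4: r2 = -40 - 42 = -82 — consistent with the transcript.
Step 5: r1 = -7 + -82 = -89 — no discrepancy.
Step 6: r3 = 42 + -89 = -47 — confirmed correct.
Step 7: r3 = -47 + -89 = -136 — no discrepancy.
Step 8: r1 = -(-89) = 89 — checks out.
Step 9: r3 = -4 — matches.
The whole run recomputes cleanly — no discrepancies.

no error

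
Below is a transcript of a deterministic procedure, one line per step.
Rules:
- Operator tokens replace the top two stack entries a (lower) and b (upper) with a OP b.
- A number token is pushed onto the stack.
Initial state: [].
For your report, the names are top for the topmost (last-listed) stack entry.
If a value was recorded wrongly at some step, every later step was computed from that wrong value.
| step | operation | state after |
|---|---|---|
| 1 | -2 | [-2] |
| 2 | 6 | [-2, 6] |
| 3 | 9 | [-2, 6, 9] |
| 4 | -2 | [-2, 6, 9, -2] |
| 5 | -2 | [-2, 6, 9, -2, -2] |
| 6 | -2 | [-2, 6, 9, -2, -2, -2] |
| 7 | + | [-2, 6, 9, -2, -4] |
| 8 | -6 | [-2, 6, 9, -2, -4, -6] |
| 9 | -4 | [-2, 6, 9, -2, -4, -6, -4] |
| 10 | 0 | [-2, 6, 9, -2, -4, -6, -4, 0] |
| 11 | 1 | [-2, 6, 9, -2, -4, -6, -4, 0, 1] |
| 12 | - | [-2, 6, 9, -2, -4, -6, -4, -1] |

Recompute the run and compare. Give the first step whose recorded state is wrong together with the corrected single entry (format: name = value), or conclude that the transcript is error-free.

no error

Recomputing the run from the initial state:
step 1: [-2]
step 2: [-2, 6]
step 3: [-2, 6, 9]
step 4: [-2, 6, 9, -2]
step 5: [-2, 6, 9, -2, -2]
step 6: [-2, 6, 9, -2, -2, -2]
step 7: [-2, 6, 9, -2, -4]
step 8: [-2, 6, 9, -2, -4, -6]
step 9: [-2, 6, 9, -2, -4, -6, -4]
step 10: [-2, 6, 9, -2, -4, -6, -4, 0]
step 11: [-2, 6, 9, -2, -4, -6, -4, 0, 1]
step 12: [-2, 6, 9, -2, -4, -6, -4, -1]
This matches the transcript at every step.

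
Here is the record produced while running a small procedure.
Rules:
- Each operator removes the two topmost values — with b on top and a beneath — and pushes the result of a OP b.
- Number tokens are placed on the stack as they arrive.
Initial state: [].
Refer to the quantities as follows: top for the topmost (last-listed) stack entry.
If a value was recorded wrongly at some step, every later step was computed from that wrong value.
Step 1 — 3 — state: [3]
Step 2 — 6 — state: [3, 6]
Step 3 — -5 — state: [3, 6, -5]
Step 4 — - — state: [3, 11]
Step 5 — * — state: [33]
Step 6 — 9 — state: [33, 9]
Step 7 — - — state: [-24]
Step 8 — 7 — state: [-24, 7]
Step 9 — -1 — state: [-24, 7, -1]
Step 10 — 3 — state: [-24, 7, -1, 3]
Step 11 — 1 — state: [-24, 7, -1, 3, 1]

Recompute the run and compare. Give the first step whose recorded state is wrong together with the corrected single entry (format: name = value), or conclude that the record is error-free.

Recomputing the run from the initial state:
step 1: [3]
step 2: [3, 6]
step 3: [3, 6, -5]
step 4: [3, 11]
step 5: [33]
step 6: [33, 9]
step 7: [24]
step 8: [24, 7]
step 9: [24, 7, -1]
step 10: [24, 7, -1, 3]
step 11: [24, 7, -1, 3, 1]
The first disagreement with the record is at step 7, where the value should be top = 24.

step 7, top = 24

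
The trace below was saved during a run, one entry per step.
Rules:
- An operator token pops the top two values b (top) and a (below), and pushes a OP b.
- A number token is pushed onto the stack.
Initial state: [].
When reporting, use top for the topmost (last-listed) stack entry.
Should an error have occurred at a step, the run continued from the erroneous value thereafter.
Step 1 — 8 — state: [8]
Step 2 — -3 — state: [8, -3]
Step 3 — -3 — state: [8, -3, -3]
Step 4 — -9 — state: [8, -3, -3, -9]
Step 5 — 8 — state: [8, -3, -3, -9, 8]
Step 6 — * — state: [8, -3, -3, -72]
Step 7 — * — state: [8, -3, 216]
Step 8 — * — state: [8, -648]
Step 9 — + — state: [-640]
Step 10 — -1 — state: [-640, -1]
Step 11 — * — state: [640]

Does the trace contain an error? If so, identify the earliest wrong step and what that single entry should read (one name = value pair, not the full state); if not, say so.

no error

Recomputing the run from the initial state:
step 1: [8]
step 2: [8, -3]
step 3: [8, -3, -3]
step 4: [8, -3, -3, -9]
step 5: [8, -3, -3, -9, 8]
step 6: [8, -3, -3, -72]
step 7: [8, -3, 216]
step 8: [8, -648]
step 9: [-640]
step 10: [-640, -1]
step 11: [640]
This matches the trace at every step.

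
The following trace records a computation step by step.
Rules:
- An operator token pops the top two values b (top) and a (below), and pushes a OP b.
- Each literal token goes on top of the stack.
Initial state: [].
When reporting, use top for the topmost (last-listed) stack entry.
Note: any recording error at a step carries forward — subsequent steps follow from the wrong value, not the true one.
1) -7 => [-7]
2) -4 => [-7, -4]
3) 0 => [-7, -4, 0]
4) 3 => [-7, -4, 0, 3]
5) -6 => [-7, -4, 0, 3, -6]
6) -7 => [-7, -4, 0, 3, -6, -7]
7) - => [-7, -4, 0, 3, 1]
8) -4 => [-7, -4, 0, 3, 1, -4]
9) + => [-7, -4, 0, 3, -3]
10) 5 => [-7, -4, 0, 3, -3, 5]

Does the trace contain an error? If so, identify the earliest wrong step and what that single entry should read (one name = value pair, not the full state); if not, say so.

no error

step 1: push -7: top = -7 -> confirmed correct
step 2: push -4: top = -4 -> matches
step 3: push 0: top = 0 -> matches
step 4: push 3: top = 3 -> verified
step 5: push -6: top = -6 -> matches
step 6: push -7: top = -7 -> exactly as logged
step 7: -6 - -7 = 1 -> in agreement
step 8: push -4: top = -4 -> confirmed correct
step 9: 1 + -4 = -3 -> consistent with the trace
step 10: push 5: top = 5 -> consistent with the trace
All steps check out; nothing to correct.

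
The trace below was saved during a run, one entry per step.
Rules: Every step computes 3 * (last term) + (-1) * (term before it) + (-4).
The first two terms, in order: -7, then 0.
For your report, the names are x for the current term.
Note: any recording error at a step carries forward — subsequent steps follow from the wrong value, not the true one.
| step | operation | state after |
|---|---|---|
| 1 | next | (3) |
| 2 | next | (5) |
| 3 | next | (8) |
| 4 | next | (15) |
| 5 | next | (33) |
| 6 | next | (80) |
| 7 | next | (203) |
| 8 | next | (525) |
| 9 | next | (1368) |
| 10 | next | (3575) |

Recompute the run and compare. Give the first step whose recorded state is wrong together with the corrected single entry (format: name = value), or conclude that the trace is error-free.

Step 1: x = 3*(0) + (-1)*(-7) + (-4) = 3 — verified.
Step 2: x = 3*(3) + (-1)*(0) + (-4) = 5 — checks out.
Step 3: x = 3*(5) + (-1)*(3) + (-4) = 8 — agrees with the trace.
Step 4: x = 3*(8) + (-1)*(5) + (-4) = 15 — matches.
Step 5: x = 3*(15) + (-1)*(8) + (-4) = 33 — same as recorded.
Step 6: x = 3*(33) + (-1)*(15) + (-4) = 80 — no discrepancy.
Step 7: x = 3*(80) + (-1)*(33) + (-4) = 203 — checks out.
Step 8: x = 3*(203) + (-1)*(80) + (-4) = 525 — verified.
Step 9: x = 3*(525) + (-1)*(203) + (-4) = 1368 — confirmed correct.
Step 10: x = 3*(1368) + (-1)*(525) + (-4) = 3575 — exactly as logged.
The recomputation confirms every line.

no error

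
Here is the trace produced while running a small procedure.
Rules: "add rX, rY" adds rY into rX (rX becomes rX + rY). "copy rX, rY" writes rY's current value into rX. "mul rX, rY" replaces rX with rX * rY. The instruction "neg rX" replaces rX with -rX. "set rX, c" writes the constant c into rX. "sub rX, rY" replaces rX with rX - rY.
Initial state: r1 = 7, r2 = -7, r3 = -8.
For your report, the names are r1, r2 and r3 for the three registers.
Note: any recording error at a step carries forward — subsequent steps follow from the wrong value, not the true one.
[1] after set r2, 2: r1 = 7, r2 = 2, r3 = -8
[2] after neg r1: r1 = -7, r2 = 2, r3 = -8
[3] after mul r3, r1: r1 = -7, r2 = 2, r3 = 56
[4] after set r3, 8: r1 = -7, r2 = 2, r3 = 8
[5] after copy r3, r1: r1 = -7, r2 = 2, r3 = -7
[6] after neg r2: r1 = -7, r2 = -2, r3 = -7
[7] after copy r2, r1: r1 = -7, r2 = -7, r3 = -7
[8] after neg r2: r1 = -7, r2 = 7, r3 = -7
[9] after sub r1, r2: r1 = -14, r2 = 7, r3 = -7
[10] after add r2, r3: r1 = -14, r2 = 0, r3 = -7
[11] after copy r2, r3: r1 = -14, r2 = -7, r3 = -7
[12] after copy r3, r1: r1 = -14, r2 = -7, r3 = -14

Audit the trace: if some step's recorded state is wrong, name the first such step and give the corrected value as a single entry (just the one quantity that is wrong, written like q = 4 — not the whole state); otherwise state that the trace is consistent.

Recomputing the run from the initial state:
step 1: r1 = 7, r2 = 2, r3 = -8
step 2: r1 = -7, r2 = 2, r3 = -8
step 3: r1 = -7, r2 = 2, r3 = 56
step 4: r1 = -7, r2 = 2, r3 = 8
step 5: r1 = -7, r2 = 2, r3 = -7
step 6: r1 = -7, r2 = -2, r3 = -7
step 7: r1 = -7, r2 = -7, r3 = -7
step 8: r1 = -7, r2 = 7, r3 = -7
step 9: r1 = -14, r2 = 7, r3 = -7
step 10: r1 = -14, r2 = 0, r3 = -7
step 11: r1 = -14, r2 = -7, r3 = -7
step 12: r1 = -14, r2 = -7, r3 = -14
This matches the trace at every step.

no error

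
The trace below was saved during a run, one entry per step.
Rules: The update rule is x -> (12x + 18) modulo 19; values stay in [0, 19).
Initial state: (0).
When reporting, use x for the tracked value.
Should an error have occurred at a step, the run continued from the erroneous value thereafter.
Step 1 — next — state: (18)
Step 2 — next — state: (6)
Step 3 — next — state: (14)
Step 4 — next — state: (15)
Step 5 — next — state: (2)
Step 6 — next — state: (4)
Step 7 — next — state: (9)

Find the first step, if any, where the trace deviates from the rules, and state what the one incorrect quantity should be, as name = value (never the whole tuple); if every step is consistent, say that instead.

1. x = (12*0 + 18) mod 19 = 18 (no discrepancy)
2. x = (12*18 + 18) mod 19 = 6 (matches)
3. x = (12*6 + 18) mod 19 = 14 (agrees with the trace)
4. x = (12*14 + 18) mod 19 = 15 (consistent with the trace)
5. x = (12*15 + 18) mod 19 = 8 (first mismatch against the trace)
So the first discrepancy is step 5, where the right value is x = 8.

step 5, x = 8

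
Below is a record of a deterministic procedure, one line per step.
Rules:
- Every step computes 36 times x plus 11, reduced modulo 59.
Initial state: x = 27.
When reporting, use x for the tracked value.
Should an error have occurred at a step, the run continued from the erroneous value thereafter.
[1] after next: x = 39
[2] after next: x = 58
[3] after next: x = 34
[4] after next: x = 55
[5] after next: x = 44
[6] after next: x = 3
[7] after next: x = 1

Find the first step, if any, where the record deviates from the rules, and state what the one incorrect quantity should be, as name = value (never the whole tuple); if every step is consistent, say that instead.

step 6, x = 2

Recomputing the run from the initial state:
step 1: x = 39
step 2: x = 58
step 3: x = 34
step 4: x = 55
step 5: x = 44
step 6: x = 2
step 7: x = 24
The first disagreement with the record is at step 6, where the value should be x = 2.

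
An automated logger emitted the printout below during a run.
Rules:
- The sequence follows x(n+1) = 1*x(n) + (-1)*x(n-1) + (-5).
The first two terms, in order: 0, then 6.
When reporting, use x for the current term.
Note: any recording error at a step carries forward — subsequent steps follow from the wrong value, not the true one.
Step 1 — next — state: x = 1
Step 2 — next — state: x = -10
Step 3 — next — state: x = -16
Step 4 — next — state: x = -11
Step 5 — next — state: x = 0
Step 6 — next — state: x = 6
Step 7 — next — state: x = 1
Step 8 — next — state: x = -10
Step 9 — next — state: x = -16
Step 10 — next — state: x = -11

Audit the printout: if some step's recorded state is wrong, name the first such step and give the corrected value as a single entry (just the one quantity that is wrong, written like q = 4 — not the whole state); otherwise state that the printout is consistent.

step 1: x = 1*(6) + (-1)*(0) + (-5) = 1 -> confirmed correct
step 2: x = 1*(1) + (-1)*(6) + (-5) = -10 -> consistent with the printout
step 3: x = 1*(-10) + (-1)*(1) + (-5) = -16 -> checks out
step 4: x = 1*(-16) + (-1)*(-10) + (-5) = -11 -> matches
step 5: x = 1*(-11) + (-1)*(-16) + (-5) = 0 -> confirmed correct
step 6: x = 1*(0) + (-1)*(-11) + (-5) = 6 -> verified
step 7: x = 1*(6) + (-1)*(0) + (-5) = 1 -> exactly as logged
step 8: x = 1*(1) + (-1)*(6) + (-5) = -10 -> confirmed correct
step 9: x = 1*(-10) + (-1)*(1) + (-5) = -16 -> agrees with the printout
step 10: x = 1*(-16) + (-1)*(-10) + (-5) = -11 -> same as recorded
The whole run recomputes cleanly — no discrepancies.

no error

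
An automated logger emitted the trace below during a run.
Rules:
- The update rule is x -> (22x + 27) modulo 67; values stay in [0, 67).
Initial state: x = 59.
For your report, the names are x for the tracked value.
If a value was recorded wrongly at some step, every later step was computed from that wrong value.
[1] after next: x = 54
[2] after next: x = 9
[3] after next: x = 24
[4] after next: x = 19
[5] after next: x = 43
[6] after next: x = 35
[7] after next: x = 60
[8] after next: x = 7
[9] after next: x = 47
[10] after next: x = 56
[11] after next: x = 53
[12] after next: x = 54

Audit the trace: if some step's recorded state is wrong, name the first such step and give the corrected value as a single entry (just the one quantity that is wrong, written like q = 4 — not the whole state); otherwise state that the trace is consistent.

step 1: x = (22*59 + 27) mod 67 = 52 -> not what was recorded
First incorrect step: 1; the correct value is x = 52.

step 1, x = 52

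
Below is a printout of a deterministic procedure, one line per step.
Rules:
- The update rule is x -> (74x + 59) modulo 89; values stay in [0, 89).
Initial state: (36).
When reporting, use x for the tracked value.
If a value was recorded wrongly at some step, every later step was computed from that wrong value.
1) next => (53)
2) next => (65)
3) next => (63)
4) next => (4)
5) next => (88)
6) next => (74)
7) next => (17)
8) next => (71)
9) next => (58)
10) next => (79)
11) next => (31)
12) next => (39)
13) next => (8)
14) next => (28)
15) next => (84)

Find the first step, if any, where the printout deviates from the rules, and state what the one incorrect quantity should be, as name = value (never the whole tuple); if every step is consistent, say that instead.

1. x = (74*36 + 59) mod 89 = 53 (no discrepancy)
2. x = (74*53 + 59) mod 89 = 65 (verified)
3. x = (74*65 + 59) mod 89 = 63 (verified)
4. x = (74*63 + 59) mod 89 = 4 (matches)
5. x = (74*4 + 59) mod 89 = 88 (same as recorded)
6. x = (74*88 + 59) mod 89 = 74 (in agreement)
7. x = (74*74 + 59) mod 89 = 17 (verified)
8. x = (74*17 + 59) mod 89 = 71 (consistent with the printout)
9. x = (74*71 + 59) mod 89 = 62 (this is not what the printout shows)
So the first discrepancy is step 9, where the right value is x = 62.

step 9, x = 62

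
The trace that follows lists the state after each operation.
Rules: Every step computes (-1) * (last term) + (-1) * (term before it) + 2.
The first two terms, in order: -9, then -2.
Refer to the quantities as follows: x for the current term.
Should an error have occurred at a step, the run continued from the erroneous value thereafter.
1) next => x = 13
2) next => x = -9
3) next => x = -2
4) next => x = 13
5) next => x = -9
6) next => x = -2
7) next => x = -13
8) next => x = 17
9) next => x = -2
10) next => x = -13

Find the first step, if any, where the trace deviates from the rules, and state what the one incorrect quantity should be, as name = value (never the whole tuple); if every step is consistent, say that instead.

Recomputing the run from the initial state:
step 1: x = 13
step 2: x = -9
step 3: x = -2
step 4: x = 13
step 5: x = -9
step 6: x = -2
step 7: x = 13
step 8: x = -9
step 9: x = -2
step 10: x = 13
The first disagreement with the trace is at step 7, where the value should be x = 13.

step 7, x = 13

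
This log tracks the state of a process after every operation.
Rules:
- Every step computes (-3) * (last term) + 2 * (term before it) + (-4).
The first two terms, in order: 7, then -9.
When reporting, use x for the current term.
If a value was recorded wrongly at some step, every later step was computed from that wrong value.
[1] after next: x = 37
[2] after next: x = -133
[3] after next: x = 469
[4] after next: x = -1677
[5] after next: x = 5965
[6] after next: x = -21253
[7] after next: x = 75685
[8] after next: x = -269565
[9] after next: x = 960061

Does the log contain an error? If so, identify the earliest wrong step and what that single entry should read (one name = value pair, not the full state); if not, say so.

step 1: x = -3*(-9) + (2)*(7) + (-4) = 37 -> agrees with the log
step 2: x = -3*(37) + (2)*(-9) + (-4) = -133 -> agrees with the log
step 3: x = -3*(-133) + (2)*(37) + (-4) = 469 -> no discrepancy
step 4: x = -3*(469) + (2)*(-133) + (-4) = -1677 -> consistent with the log
step 5: x = -3*(-1677) + (2)*(469) + (-4) = 5965 -> same as recorded
step 6: x = -3*(5965) + (2)*(-1677) + (-4) = -21253 -> exactly as logged
step 7: x = -3*(-21253) + (2)*(5965) + (-4) = 75685 -> consistent with the log
step 8: x = -3*(75685) + (2)*(-21253) + (-4) = -269565 -> exactly as logged
step 9: x = -3*(-269565) + (2)*(75685) + (-4) = 960061 -> in agreement
Every step is consistent.

no error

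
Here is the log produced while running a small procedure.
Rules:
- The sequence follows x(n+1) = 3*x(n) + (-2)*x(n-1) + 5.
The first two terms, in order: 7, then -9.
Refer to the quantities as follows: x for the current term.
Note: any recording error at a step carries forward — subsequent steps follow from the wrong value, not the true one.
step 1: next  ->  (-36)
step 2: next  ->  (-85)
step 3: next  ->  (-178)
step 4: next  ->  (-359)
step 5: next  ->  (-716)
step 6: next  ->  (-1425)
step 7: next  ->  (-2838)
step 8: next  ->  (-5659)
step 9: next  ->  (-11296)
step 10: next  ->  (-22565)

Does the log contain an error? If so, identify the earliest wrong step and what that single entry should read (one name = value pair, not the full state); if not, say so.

Recomputing the run from the initial state:
step 1: x = -36
step 2: x = -85
step 3: x = -178
step 4: x = -359
step 5: x = -716
step 6: x = -1425
step 7: x = -2838
step 8: x = -5659
step 9: x = -11296
step 10: x = -22565
This matches the log at every step.

no error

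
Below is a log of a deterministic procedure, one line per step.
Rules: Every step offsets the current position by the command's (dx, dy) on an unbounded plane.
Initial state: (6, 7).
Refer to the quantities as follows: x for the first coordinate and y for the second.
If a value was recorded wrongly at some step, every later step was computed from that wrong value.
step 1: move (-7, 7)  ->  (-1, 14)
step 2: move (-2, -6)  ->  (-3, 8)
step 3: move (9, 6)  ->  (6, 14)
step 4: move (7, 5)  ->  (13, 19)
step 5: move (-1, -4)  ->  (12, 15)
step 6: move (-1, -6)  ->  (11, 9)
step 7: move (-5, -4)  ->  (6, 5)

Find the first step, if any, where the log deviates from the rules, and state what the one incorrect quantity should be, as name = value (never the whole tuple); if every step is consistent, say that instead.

no error

1. x = 6 + (-7) = -1, y = 7 + (7) = 14 (in agreement)
2. x = -1 + (-2) = -3, y = 14 + (-6) = 8 (in agreement)
3. x = -3 + (9) = 6, y = 8 + (6) = 14 (in agreement)
4. x = 6 + (7) = 13, y = 14 + (5) = 19 (verified)
5. x = 13 + (-1) = 12, y = 19 + (-4) = 15 (exactly as logged)
6. x = 12 + (-1) = 11, y = 15 + (-6) = 9 (matches)
7. x = 11 + (-5) = 6, y = 9 + (-4) = 5 (agrees with the log)
Every step is consistent.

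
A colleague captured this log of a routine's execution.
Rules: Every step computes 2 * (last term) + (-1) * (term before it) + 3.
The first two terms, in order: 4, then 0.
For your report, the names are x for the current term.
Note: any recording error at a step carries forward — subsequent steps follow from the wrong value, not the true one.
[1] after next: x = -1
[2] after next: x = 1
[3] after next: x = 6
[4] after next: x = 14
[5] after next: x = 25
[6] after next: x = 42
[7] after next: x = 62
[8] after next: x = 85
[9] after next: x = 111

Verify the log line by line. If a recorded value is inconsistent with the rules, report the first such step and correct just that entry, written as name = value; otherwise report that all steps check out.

Step 1: x = 2*(0) + (-1)*(4) + (3) = -1 — matches.
Step 2: x = 2*(-1) + (-1)*(0) + (3) = 1 — no discrepancy.
Step 3: x = 2*(1) + (-1)*(-1) + (3) = 6 — consistent with the log.
Step 4: x = 2*(6) + (-1)*(1) + (3) = 14 — confirmed correct.
Step 5: x = 2*(14) + (-1)*(6) + (3) = 25 — consistent with the log.
Step 6: x = 2*(25) + (-1)*(14) + (3) = 39 — this is not what the log shows.
So the first discrepancy is step 6, where the right value is x = 39.

step 6, x = 39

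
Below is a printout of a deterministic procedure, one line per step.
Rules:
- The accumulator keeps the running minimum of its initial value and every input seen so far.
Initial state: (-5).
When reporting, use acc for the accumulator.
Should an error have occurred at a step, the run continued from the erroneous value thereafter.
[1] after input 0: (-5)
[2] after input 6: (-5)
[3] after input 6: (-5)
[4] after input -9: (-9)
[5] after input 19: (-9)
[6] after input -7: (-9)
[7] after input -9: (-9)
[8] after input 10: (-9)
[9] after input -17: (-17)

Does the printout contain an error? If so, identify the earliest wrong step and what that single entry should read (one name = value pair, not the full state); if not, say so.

Recomputing the run from the initial state:
step 1: acc = -5
step 2: acc = -5
step 3: acc = -5
step 4: acc = -9
step 5: acc = -9
step 6: acc = -9
step 7: acc = -9
step 8: acc = -9
step 9: acc = -17
This matches the printout at every step.

no error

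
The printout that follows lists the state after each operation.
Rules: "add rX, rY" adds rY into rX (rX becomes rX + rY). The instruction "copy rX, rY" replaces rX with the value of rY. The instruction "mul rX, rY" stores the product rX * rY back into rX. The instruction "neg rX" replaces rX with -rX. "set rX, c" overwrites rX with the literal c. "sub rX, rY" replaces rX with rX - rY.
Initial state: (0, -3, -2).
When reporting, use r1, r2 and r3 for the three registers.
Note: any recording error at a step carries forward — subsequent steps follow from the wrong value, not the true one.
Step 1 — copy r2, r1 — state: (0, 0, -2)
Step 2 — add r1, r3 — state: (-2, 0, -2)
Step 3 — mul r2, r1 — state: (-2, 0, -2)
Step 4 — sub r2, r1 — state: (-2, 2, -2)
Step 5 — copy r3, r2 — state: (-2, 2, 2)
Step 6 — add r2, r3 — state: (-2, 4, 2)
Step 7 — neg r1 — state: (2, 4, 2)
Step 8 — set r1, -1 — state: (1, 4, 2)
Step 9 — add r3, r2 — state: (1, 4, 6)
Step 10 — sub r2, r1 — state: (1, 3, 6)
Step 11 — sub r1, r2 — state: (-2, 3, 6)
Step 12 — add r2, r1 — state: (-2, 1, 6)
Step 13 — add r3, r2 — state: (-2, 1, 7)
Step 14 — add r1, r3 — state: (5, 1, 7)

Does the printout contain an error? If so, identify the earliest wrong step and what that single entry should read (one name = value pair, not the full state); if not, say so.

step 8, r1 = -1

step 1: r2 = 0 -> checks out
step 2: r1 = 0 + -2 = -2 -> exactly as logged
step 3: r2 = 0 * -2 = 0 -> confirmed correct
step 4: r2 = 0 - -2 = 2 -> same as recorded
step 5: r3 = 2 -> checks out
step 6: r2 = 2 + 2 = 4 -> no discrepancy
step 7: r1 = -(-2) = 2 -> no discrepancy
step 8: r1 = -1 -> the printout disagrees here
That makes step 8 the first incorrect line — r1 = -1 is what it should show.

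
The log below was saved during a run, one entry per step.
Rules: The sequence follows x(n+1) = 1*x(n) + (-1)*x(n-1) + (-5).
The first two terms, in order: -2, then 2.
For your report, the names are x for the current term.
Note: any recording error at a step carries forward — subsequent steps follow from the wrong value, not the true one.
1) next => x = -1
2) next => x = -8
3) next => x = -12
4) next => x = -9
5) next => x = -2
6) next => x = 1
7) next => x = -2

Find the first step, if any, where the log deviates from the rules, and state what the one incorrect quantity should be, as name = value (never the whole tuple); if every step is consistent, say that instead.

1. x = 1*(2) + (-1)*(-2) + (-5) = -1 (checks out)
2. x = 1*(-1) + (-1)*(2) + (-5) = -8 (in agreement)
3. x = 1*(-8) + (-1)*(-1) + (-5) = -12 (confirmed correct)
4. x = 1*(-12) + (-1)*(-8) + (-5) = -9 (checks out)
5. x = 1*(-9) + (-1)*(-12) + (-5) = -2 (in agreement)
6. x = 1*(-2) + (-1)*(-9) + (-5) = 2 (the recorded entry deviates here)
The audit stops at step 6: the recorded entry is wrong and should be x = 2.

step 6, x = 2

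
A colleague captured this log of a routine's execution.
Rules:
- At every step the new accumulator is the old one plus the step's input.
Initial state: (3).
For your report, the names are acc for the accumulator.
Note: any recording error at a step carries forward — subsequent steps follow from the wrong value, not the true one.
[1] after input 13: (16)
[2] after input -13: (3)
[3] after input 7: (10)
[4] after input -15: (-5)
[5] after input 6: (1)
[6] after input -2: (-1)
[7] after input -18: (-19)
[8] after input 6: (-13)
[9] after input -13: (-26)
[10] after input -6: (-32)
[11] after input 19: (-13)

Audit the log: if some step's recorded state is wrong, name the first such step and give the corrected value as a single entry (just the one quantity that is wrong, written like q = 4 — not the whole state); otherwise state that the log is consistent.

no error

Recomputing the run from the initial state:
step 1: acc = 16
step 2: acc = 3
step 3: acc = 10
step 4: acc = -5
step 5: acc = 1
step 6: acc = -1
step 7: acc = -19
step 8: acc = -13
step 9: acc = -26
step 10: acc = -32
step 11: acc = -13
This matches the log at every step.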